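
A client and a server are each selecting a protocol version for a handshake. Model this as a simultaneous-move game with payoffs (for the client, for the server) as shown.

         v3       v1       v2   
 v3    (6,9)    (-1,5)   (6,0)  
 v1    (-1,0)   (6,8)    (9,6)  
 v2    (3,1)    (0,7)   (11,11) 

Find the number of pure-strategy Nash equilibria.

Both v3: the client gets 6 (best alternative 3); the server gets 9 (best alternative 5). Neither deviates — NE.
Both v1: the client gets 6 (best alternative 0); the server gets 8 (best alternative 6). Neither deviates — NE.
Both v2: the client gets 11 (best alternative 9); the server gets 11 (best alternative 7). Neither deviates — NE.
(v1, v2) is not a NE: the client would switch to v2 (11 > 9).
No other cell survives both best-response checks, so there are 3 pure NE.

3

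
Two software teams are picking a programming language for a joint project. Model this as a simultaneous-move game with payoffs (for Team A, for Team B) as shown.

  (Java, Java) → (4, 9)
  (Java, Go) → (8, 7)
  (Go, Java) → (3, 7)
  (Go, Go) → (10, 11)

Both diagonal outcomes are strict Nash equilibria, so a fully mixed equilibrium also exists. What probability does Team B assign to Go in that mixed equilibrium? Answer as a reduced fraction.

Team B's mix q on Java must make Team A indifferent between Java and Go.
Team A's payoff from Java: 4q + 8(1−q). From Go: 3q + 10(1−q).
Set equal: 1q = 2(1−q) → q = 2/3.
Probability on Go is 1 − 2/3 = 1/3.

1/3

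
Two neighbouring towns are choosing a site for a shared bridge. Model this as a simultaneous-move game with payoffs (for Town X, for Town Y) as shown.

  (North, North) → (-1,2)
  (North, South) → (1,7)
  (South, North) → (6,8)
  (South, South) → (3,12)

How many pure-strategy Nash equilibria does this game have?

Both South: Town X gets 3 (best alternative 1); Town Y gets 12 (best alternative 8). Neither deviates — NE.
Both North is not a NE: Town X would switch to South (6 > -1).
No other cell survives both best-response checks, so there is 1 pure NE.

1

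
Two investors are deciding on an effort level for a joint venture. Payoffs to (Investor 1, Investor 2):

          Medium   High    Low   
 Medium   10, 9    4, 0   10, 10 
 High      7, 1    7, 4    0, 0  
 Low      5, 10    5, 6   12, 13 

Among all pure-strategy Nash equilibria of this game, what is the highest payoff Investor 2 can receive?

Both High is a pure NE (Investor 1: 7 ≥ 5; Investor 2: 4 ≥ 1). Investor 2 gets 4.
Both Low is a pure NE (Investor 1: 12 ≥ 10; Investor 2: 13 ≥ 10). Investor 2 gets 13.
Every other cell has a profitable deviation for at least one player. Highest of {4, 13} is 13.

13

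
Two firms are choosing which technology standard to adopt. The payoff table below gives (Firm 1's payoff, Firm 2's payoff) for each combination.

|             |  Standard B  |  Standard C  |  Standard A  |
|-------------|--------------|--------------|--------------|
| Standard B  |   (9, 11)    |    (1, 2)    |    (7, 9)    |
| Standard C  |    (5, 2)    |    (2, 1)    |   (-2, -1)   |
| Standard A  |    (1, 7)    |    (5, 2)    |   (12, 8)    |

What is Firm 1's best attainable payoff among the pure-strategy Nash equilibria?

Both Standard B is a pure NE (Firm 1: 9 ≥ 5; Firm 2: 11 ≥ 9). Firm 1 gets 9.
Both Standard A is a pure NE (Firm 1: 12 ≥ 7; Firm 2: 8 ≥ 7). Firm 1 gets 12.
Every other cell has a profitable deviation for at least one player. Highest of {9, 12} is 12.

12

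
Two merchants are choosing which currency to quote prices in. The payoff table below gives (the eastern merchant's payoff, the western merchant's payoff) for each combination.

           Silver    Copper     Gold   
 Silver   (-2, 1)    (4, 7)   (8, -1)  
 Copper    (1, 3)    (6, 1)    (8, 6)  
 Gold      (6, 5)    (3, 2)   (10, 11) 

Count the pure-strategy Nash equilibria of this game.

Both Gold: the eastern merchant gets 10 (best alternative 8); the western merchant gets 11 (best alternative 5). Neither deviates — NE.
Both Copper is not a NE: the western merchant would switch to Gold (6 > 1).
No other cell survives both best-response checks, so there is 1 pure NE.

1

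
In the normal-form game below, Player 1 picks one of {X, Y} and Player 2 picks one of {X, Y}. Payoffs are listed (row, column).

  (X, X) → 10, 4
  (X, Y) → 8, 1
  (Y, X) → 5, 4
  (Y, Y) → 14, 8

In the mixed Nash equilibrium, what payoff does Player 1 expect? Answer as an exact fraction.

100/11

Player 2 mixes with probability q on X, chosen so Player 1 is indifferent: 10q + 8(1−q) = 5q + 14(1−q) gives q = 6/11.
Player 1's expected payoff (from either row, since indifferent) is 10·6/11 + 8·5/11 = 100/11.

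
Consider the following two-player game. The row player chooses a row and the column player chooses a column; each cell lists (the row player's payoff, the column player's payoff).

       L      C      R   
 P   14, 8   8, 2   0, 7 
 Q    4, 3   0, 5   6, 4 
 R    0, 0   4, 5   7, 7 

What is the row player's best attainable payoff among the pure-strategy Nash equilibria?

14

(P, L) is a pure NE (the row player: 14 ≥ 4; the column player: 8 ≥ 7). The row player gets 14.
(R, R) is a pure NE (the row player: 7 ≥ 6; the column player: 7 ≥ 5). The row player gets 7.
Every other cell has a profitable deviation for at least one player. Highest of {14, 7} is 14.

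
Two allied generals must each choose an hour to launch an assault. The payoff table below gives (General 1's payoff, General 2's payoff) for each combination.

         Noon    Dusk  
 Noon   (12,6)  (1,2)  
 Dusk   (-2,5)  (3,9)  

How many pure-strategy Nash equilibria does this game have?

Both Noon: General 1 gets 12 (best alternative -2); General 2 gets 6 (best alternative 2). Neither deviates — NE.
Both Dusk: General 1 gets 3 (best alternative 1); General 2 gets 9 (best alternative 5). Neither deviates — NE.
(Dusk, Noon) is not a NE: General 1 would switch to Noon (12 > -2).
No other cell survives both best-response checks, so there are 2 pure NE.

2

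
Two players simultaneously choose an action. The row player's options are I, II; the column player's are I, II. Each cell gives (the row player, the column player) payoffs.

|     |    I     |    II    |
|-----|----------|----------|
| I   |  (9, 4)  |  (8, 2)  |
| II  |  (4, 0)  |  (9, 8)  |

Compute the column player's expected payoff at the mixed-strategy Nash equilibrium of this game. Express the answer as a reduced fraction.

16/5

The row player mixes with probability p on I, chosen so the column player is indifferent: 4p + 0(1−p) = 2p + 8(1−p) gives p = 4/5.
The column player's expected payoff is 4·4/5 + 0·1/5 = 16/5.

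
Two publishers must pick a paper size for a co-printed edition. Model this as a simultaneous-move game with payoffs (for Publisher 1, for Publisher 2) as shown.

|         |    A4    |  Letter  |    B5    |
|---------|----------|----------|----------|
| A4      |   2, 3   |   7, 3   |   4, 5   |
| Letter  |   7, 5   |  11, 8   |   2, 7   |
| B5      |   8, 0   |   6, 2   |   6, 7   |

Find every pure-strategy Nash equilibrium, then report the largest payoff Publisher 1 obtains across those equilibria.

Both Letter is a pure NE (Publisher 1: 11 ≥ 7; Publisher 2: 8 ≥ 7). Publisher 1 gets 11.
Both B5 is a pure NE (Publisher 1: 6 ≥ 4; Publisher 2: 7 ≥ 2). Publisher 1 gets 6.
Every other cell has a profitable deviation for at least one player. Highest of {11, 6} is 11.

11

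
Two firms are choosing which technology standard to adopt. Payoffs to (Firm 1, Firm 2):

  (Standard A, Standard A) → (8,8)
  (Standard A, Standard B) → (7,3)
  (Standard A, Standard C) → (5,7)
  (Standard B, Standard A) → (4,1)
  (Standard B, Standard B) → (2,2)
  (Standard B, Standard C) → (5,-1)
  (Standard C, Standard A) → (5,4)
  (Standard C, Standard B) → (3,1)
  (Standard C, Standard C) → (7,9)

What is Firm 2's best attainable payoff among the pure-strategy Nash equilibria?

9

Both Standard A is a pure NE (Firm 1: 8 ≥ 5; Firm 2: 8 ≥ 7). Firm 2 gets 8.
Both Standard C is a pure NE (Firm 1: 7 ≥ 5; Firm 2: 9 ≥ 4). Firm 2 gets 9.
Every other cell has a profitable deviation for at least one player. Highest of {8, 9} is 9.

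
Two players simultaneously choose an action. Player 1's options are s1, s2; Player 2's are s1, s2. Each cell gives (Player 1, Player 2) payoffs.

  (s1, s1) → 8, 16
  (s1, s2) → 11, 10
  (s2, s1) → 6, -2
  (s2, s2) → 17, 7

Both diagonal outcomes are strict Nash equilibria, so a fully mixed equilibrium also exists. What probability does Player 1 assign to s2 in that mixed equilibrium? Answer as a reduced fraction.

Player 1's mix p on s1 must make Player 2 indifferent between s1 and s2.
Player 2's payoff from s1: 16p + (-2)(1−p). From s2: 10p + 7(1−p).
Set equal: 6p = 9(1−p) → p = 9/15 = 3/5.
Probability on s2 is 1 − 3/5 = 2/5.

2/5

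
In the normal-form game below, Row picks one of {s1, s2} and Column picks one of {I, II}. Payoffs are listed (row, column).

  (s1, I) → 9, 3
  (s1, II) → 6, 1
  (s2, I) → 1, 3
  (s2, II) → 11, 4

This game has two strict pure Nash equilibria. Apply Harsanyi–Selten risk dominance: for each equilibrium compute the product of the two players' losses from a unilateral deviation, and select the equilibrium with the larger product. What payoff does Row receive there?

9

At (s1, I): Row loses 9 − 1 = 8 by deviating; Column loses 3 − 1 = 2. Product = 8·2 = 16.
At (s2, II): Row loses 11 − 6 = 5 by deviating; Column loses 4 − 3 = 1. Product = 5·1 = 5.
16 > 5, so (s1, I) is risk-dominant. Row's payoff there is 9.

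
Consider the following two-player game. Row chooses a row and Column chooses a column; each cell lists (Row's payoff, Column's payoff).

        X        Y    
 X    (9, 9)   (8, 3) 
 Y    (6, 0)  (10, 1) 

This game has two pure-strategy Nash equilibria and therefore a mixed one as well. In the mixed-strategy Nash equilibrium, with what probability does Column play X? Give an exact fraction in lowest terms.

2/5

Column's mix q on X must make Row indifferent between X and Y.
Row's payoff from X: 9q + 8(1−q). From Y: 6q + 10(1−q).
Set equal: 3q = 2(1−q) → q = 2/5.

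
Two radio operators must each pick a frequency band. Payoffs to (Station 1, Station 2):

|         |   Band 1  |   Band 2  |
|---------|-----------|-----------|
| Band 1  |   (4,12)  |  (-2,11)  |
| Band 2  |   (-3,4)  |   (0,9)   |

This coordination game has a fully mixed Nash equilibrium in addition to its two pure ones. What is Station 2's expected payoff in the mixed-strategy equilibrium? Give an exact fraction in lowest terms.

Station 1 mixes with probability p on Band 1, chosen so Station 2 is indifferent: 12p + 4(1−p) = 11p + 9(1−p) gives p = 5/6.
Station 2's expected payoff is 12·5/6 + 4·1/6 = 32/3.

32/3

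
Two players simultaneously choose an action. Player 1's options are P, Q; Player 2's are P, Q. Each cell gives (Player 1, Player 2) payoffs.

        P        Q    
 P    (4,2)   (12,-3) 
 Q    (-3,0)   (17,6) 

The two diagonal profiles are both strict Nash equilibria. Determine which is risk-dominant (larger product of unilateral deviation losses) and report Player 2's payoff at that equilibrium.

At both P: Player 1 loses 4 − (-3) = 7 by deviating; Player 2 loses 2 − (-3) = 5. Product = 7·5 = 35.
At both Q: Player 1 loses 17 − 12 = 5 by deviating; Player 2 loses 6 − 0 = 6. Product = 5·6 = 30.
35 > 30, so both P is risk-dominant. Player 2's payoff there is 2.

2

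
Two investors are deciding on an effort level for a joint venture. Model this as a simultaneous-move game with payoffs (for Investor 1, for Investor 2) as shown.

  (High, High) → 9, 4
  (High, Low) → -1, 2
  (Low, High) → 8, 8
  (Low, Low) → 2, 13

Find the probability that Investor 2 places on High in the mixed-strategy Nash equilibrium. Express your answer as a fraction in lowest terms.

Investor 2's mix q on High must make Investor 1 indifferent between High and Low.
Investor 1's payoff from High: 9q + (-1)(1−q). From Low: 8q + 2(1−q).
Set equal: 1q = 3(1−q) → q = 3/4.

3/4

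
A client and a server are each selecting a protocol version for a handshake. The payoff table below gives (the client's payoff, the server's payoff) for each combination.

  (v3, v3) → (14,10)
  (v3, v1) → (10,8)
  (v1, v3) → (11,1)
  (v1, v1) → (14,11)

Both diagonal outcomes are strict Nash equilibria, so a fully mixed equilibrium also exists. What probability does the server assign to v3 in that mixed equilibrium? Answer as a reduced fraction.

4/7

The server's mix q on v3 must make the client indifferent between v3 and v1.
The client's payoff from v3: 14q + 10(1−q). From v1: 11q + 14(1−q).
Set equal: 3q = 4(1−q) → q = 4/7.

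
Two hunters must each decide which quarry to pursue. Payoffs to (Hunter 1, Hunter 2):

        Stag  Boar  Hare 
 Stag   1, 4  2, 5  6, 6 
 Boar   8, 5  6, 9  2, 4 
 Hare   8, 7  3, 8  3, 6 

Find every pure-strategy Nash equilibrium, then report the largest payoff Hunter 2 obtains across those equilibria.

(Stag, Hare) is a pure NE (Hunter 1: 6 ≥ 3; Hunter 2: 6 ≥ 5). Hunter 2 gets 6.
Both Boar is a pure NE (Hunter 1: 6 ≥ 3; Hunter 2: 9 ≥ 5). Hunter 2 gets 9.
Every other cell has a profitable deviation for at least one player. Highest of {6, 9} is 9.

9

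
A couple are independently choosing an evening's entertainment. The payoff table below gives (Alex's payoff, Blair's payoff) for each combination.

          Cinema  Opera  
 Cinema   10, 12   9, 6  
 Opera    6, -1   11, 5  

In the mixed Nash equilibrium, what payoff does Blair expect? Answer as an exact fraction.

Alex mixes with probability p on Cinema, chosen so Blair is indifferent: 12p + (-1)(1−p) = 6p + 5(1−p) gives p = 1/2.
Blair's expected payoff is 12·1/2 + (-1)·1/2 = 11/2.

11/2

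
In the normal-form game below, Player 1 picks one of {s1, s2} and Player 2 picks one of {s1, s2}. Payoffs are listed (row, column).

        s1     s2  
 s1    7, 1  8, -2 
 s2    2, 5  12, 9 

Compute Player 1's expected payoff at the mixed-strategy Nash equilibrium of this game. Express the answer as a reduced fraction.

68/9

Player 2 mixes with probability q on s1, chosen so Player 1 is indifferent: 7q + 8(1−q) = 2q + 12(1−q) gives q = 4/9.
Player 1's expected payoff (from either row, since indifferent) is 7·4/9 + 8·5/9 = 68/9.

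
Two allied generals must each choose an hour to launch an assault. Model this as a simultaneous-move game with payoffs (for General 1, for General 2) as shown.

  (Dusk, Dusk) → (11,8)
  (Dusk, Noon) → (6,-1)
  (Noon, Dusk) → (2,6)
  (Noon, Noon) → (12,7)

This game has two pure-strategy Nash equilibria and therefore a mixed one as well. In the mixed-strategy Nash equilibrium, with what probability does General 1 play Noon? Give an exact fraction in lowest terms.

General 1's mix p on Dusk must make General 2 indifferent between Dusk and Noon.
General 2's payoff from Dusk: 8p + 6(1−p). From Noon: (-1)p + 7(1−p).
Set equal: 9p = 1(1−p) → p = 1/10.
Probability on Noon is 1 − 1/10 = 9/10.

9/10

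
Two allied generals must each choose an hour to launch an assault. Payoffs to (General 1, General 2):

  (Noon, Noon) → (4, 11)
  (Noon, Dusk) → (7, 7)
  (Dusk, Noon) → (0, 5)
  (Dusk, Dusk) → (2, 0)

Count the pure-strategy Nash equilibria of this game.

1

Both Noon: General 1 gets 4 (best alternative 0); General 2 gets 11 (best alternative 7). Neither deviates — NE.
Both Dusk is not a NE: General 1 would switch to Noon (7 > 2).
No other cell survives both best-response checks, so there is 1 pure NE.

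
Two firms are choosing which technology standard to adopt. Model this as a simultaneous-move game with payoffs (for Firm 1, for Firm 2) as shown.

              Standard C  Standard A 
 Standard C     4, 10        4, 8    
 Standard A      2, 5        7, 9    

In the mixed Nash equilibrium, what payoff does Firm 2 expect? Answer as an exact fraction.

Firm 1 mixes with probability p on Standard C, chosen so Firm 2 is indifferent: 10p + 5(1−p) = 8p + 9(1−p) gives p = 2/3.
Firm 2's expected payoff is 10·2/3 + 5·1/3 = 25/3.

25/3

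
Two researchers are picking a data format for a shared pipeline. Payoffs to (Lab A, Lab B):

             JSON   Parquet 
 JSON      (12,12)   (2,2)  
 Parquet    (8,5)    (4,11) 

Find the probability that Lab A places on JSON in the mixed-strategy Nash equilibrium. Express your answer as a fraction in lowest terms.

3/8

Lab A's mix p on JSON must make Lab B indifferent between JSON and Parquet.
Lab B's payoff from JSON: 12p + 5(1−p). From Parquet: 2p + 11(1−p).
Set equal: 10p = 6(1−p) → p = 6/16 = 3/8.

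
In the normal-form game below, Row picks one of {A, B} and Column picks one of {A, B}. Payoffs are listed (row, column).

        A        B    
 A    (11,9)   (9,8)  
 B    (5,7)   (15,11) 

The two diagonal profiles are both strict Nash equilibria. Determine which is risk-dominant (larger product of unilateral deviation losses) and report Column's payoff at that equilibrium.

At both A: Row loses 11 − 5 = 6 by deviating; Column loses 9 − 8 = 1. Product = 6·1 = 6.
At both B: Row loses 15 − 9 = 6 by deviating; Column loses 11 − 7 = 4. Product = 6·4 = 24.
24 > 6, so both B is risk-dominant. Column's payoff there is 11.

11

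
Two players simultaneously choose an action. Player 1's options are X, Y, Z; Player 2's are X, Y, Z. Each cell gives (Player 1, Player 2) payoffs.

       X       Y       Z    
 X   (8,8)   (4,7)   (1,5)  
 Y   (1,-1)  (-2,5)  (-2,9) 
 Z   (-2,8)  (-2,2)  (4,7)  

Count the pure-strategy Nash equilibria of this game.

Both X: Player 1 gets 8 (best alternative 1); Player 2 gets 8 (best alternative 7). Neither deviates — NE.
Both Z is not a NE: Player 2 would switch to X (8 > 7).
No other cell survives both best-response checks, so there is 1 pure NE.

1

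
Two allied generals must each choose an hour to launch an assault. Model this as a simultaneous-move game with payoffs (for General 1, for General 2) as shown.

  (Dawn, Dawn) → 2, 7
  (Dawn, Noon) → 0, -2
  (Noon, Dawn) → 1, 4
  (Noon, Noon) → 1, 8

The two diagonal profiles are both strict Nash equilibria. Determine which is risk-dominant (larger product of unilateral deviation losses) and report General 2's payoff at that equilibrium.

At both Dawn: General 1 loses 2 − 1 = 1 by deviating; General 2 loses 7 − (-2) = 9. Product = 1·9 = 9.
At both Noon: General 1 loses 1 − 0 = 1 by deviating; General 2 loses 8 − 4 = 4. Product = 1·4 = 4.
9 > 4, so both Dawn is risk-dominant. General 2's payoff there is 7.

7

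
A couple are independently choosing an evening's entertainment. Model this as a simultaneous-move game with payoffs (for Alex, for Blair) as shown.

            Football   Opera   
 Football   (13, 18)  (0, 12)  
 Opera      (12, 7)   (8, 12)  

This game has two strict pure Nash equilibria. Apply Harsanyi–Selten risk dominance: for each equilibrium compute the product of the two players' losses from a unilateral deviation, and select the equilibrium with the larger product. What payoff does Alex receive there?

8

At both Football: Alex loses 13 − 12 = 1 by deviating; Blair loses 18 − 12 = 6. Product = 1·6 = 6.
At both Opera: Alex loses 8 − 0 = 8 by deviating; Blair loses 12 − 7 = 5. Product = 8·5 = 40.
40 > 6, so both Opera is risk-dominant. Alex's payoff there is 8.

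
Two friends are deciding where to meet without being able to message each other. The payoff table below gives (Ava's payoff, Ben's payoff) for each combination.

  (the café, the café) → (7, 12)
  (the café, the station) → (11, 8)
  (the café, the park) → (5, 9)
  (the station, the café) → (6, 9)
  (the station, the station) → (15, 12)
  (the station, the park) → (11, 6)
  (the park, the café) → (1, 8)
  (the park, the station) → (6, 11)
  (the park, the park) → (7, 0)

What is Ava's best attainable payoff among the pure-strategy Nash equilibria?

15

Both the café is a pure NE (Ava: 7 ≥ 6; Ben: 12 ≥ 9). Ava gets 7.
Both the station is a pure NE (Ava: 15 ≥ 11; Ben: 12 ≥ 9). Ava gets 15.
Every other cell has a profitable deviation for at least one player. Highest of {7, 15} is 15.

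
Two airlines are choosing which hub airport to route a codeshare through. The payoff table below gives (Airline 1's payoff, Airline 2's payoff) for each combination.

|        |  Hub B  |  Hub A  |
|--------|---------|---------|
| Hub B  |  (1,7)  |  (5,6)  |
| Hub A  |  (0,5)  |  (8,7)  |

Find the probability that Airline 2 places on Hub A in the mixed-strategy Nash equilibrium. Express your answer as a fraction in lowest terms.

1/4

Airline 2's mix q on Hub B must make Airline 1 indifferent between Hub B and Hub A.
Airline 1's payoff from Hub B: 1q + 5(1−q). From Hub A: 0q + 8(1−q).
Set equal: 1q = 3(1−q) → q = 3/4.
Probability on Hub A is 1 − 3/4 = 1/4.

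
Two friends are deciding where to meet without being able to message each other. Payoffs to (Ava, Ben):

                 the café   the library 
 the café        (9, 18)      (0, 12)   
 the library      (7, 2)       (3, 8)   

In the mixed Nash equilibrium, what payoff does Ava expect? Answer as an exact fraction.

Ben mixes with probability q on the café, chosen so Ava is indifferent: 9q + 0(1−q) = 7q + 3(1−q) gives q = 3/5.
Ava's expected payoff (from either row, since indifferent) is 9·3/5 + 0·2/5 = 27/5.

27/5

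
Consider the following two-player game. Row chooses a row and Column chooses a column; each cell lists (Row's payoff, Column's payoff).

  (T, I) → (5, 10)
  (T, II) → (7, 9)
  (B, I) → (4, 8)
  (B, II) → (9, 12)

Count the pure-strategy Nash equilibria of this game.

2

(T, I): Row gets 5 (best alternative 4); Column gets 10 (best alternative 9). Neither deviates — NE.
(B, II): Row gets 9 (best alternative 7); Column gets 12 (best alternative 8). Neither deviates — NE.
(B, I) is not a NE: Row would switch to T (5 > 4).
No other cell survives both best-response checks, so there are 2 pure NE.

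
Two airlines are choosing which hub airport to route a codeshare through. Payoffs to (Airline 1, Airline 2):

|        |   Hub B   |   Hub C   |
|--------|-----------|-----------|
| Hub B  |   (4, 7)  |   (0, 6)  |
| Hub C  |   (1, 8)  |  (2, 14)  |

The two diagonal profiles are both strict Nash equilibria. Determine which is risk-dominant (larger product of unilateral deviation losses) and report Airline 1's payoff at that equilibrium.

2

At both Hub B: Airline 1 loses 4 − 1 = 3 by deviating; Airline 2 loses 7 − 6 = 1. Product = 3·1 = 3.
At both Hub C: Airline 1 loses 2 − 0 = 2 by deviating; Airline 2 loses 14 − 8 = 6. Product = 2·6 = 12.
12 > 3, so both Hub C is risk-dominant. Airline 1's payoff there is 2.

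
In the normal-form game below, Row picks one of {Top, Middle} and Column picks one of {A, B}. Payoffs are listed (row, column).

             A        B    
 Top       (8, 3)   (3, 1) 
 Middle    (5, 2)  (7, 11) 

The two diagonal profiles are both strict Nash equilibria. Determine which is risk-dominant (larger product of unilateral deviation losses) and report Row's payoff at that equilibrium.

7

At (Top, A): Row loses 8 − 5 = 3 by deviating; Column loses 3 − 1 = 2. Product = 3·2 = 6.
At (Middle, B): Row loses 7 − 3 = 4 by deviating; Column loses 11 − 2 = 9. Product = 4·9 = 36.
36 > 6, so (Middle, B) is risk-dominant. Row's payoff there is 7.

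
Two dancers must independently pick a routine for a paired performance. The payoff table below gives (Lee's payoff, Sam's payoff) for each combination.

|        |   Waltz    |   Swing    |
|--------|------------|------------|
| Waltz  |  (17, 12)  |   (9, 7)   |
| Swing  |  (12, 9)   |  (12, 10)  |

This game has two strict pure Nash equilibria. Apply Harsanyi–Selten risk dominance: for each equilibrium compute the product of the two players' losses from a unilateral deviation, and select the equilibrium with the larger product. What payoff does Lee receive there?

At both Waltz: Lee loses 17 − 12 = 5 by deviating; Sam loses 12 − 7 = 5. Product = 5·5 = 25.
At both Swing: Lee loses 12 − 9 = 3 by deviating; Sam loses 10 − 9 = 1. Product = 3·1 = 3.
25 > 3, so both Waltz is risk-dominant. Lee's payoff there is 17.

17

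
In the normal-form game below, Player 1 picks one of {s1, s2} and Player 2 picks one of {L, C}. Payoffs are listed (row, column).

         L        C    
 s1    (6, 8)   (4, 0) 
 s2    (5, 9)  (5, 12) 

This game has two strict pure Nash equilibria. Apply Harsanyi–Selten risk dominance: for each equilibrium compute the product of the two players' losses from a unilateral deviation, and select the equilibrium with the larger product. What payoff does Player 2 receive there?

8

At (s1, L): Player 1 loses 6 − 5 = 1 by deviating; Player 2 loses 8 − 0 = 8. Product = 1·8 = 8.
At (s2, C): Player 1 loses 5 − 4 = 1 by deviating; Player 2 loses 12 − 9 = 3. Product = 1·3 = 3.
8 > 3, so (s1, L) is risk-dominant. Player 2's payoff there is 8.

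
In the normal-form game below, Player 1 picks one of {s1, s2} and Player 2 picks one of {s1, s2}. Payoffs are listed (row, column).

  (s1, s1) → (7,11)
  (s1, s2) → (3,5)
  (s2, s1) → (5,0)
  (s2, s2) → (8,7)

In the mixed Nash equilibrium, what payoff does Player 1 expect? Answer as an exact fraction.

Player 2 mixes with probability q on s1, chosen so Player 1 is indifferent: 7q + 3(1−q) = 5q + 8(1−q) gives q = 5/7.
Player 1's expected payoff (from either row, since indifferent) is 7·5/7 + 3·2/7 = 41/7.

41/7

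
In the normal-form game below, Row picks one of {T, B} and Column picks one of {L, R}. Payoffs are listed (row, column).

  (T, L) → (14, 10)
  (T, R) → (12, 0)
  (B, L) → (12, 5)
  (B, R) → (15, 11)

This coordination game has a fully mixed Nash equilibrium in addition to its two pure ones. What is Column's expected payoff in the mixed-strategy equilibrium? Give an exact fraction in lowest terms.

55/8

Row mixes with probability p on T, chosen so Column is indifferent: 10p + 5(1−p) = 0p + 11(1−p) gives p = 3/8.
Column's expected payoff is 10·3/8 + 5·5/8 = 55/8.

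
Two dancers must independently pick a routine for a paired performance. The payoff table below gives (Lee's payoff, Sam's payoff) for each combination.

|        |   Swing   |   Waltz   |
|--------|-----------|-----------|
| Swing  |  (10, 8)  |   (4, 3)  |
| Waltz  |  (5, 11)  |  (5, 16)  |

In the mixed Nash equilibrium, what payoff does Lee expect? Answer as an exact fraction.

Sam mixes with probability q on Swing, chosen so Lee is indifferent: 10q + 4(1−q) = 5q + 5(1−q) gives q = 1/6.
Lee's expected payoff (from either row, since indifferent) is 10·1/6 + 4·5/6 = 5.

5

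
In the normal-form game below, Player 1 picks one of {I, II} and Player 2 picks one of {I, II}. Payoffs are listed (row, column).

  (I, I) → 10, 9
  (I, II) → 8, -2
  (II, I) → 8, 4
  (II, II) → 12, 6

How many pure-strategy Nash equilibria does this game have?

2

Both I: Player 1 gets 10 (best alternative 8); Player 2 gets 9 (best alternative -2). Neither deviates — NE.
Both II: Player 1 gets 12 (best alternative 8); Player 2 gets 6 (best alternative 4). Neither deviates — NE.
(II, I) is not a NE: Player 1 would switch to I (10 > 8).
No other cell survives both best-response checks, so there are 2 pure NE.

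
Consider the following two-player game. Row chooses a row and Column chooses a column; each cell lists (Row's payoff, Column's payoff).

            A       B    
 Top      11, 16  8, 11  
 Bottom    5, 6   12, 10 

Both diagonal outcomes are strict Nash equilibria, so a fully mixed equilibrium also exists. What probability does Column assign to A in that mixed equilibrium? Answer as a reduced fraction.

Column's mix q on A must make Row indifferent between Top and Bottom.
Row's payoff from Top: 11q + 8(1−q). From Bottom: 5q + 12(1−q).
Set equal: 6q = 4(1−q) → q = 4/10 = 2/5.

2/5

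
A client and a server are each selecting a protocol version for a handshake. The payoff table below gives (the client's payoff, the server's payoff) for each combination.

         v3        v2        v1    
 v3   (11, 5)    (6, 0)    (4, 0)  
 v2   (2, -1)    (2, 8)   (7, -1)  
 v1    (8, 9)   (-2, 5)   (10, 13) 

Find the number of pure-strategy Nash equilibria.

2

Both v3: the client gets 11 (best alternative 8); the server gets 5 (best alternative 0). Neither deviates — NE.
Both v1: the client gets 10 (best alternative 7); the server gets 13 (best alternative 9). Neither deviates — NE.
Both v2 is not a NE: the client would switch to v3 (6 > 2).
No other cell survives both best-response checks, so there are 2 pure NE.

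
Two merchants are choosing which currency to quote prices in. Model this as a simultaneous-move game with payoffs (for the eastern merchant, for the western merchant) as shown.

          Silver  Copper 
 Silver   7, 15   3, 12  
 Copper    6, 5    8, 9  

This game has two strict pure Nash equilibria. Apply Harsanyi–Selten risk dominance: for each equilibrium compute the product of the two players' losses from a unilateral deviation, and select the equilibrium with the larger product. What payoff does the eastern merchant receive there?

At both Silver: the eastern merchant loses 7 − 6 = 1 by deviating; the western merchant loses 15 − 12 = 3. Product = 1·3 = 3.
At both Copper: the eastern merchant loses 8 − 3 = 5 by deviating; the western merchant loses 9 − 5 = 4. Product = 5·4 = 20.
20 > 3, so both Copper is risk-dominant. The eastern merchant's payoff there is 8.

8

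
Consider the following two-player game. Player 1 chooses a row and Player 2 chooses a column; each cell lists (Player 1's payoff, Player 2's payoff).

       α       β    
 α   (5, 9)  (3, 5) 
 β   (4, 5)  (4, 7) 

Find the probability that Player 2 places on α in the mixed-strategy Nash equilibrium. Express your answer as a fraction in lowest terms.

1/2

Player 2's mix q on α must make Player 1 indifferent between α and β.
Player 1's payoff from α: 5q + 3(1−q). From β: 4q + 4(1−q).
Set equal: 1q = 1(1−q) → q = 1/2.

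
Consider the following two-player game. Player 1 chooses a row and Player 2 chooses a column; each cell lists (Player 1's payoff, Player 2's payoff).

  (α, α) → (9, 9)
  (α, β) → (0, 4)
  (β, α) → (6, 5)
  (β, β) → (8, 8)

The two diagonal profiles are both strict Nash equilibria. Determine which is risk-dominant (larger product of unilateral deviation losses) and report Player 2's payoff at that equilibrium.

8

At both α: Player 1 loses 9 − 6 = 3 by deviating; Player 2 loses 9 − 4 = 5. Product = 3·5 = 15.
At both β: Player 1 loses 8 − 0 = 8 by deviating; Player 2 loses 8 − 5 = 3. Product = 8·3 = 24.
24 > 15, so both β is risk-dominant. Player 2's payoff there is 8.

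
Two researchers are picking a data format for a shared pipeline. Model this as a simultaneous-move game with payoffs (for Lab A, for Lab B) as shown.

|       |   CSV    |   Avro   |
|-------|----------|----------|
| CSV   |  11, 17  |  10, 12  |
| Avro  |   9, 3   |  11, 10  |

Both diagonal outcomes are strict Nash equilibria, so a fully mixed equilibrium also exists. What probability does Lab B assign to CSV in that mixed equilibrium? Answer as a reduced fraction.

Lab B's mix q on CSV must make Lab A indifferent between CSV and Avro.
Lab A's payoff from CSV: 11q + 10(1−q). From Avro: 9q + 11(1−q).
Set equal: 2q = 1(1−q) → q = 1/3.

1/3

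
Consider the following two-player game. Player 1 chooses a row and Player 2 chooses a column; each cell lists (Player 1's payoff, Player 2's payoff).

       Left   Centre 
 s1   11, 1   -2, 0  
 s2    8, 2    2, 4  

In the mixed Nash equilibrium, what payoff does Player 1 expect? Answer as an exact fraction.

38/7

Player 2 mixes with probability q on Left, chosen so Player 1 is indifferent: 11q + (-2)(1−q) = 8q + 2(1−q) gives q = 4/7.
Player 1's expected payoff (from either row, since indifferent) is 11·4/7 + (-2)·3/7 = 38/7.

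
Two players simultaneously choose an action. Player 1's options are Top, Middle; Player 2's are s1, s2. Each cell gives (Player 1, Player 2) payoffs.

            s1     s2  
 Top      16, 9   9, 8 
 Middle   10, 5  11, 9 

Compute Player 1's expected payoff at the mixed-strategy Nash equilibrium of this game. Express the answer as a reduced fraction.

Player 2 mixes with probability q on s1, chosen so Player 1 is indifferent: 16q + 9(1−q) = 10q + 11(1−q) gives q = 1/4.
Player 1's expected payoff (from either row, since indifferent) is 16·1/4 + 9·3/4 = 43/4.

43/4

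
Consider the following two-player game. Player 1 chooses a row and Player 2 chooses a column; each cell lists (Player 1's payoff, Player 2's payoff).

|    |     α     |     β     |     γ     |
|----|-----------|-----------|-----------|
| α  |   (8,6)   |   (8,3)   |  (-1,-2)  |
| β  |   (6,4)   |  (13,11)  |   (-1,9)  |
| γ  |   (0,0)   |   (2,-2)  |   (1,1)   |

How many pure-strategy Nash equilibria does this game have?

Both α: Player 1 gets 8 (best alternative 6); Player 2 gets 6 (best alternative 3). Neither deviates — NE.
Both β: Player 1 gets 13 (best alternative 8); Player 2 gets 11 (best alternative 9). Neither deviates — NE.
Both γ: Player 1 gets 1 (best alternative -1); Player 2 gets 1 (best alternative 0). Neither deviates — NE.
(γ, α) is not a NE: Player 1 would switch to α (8 > 0).
No other cell survives both best-response checks, so there are 3 pure NE.

3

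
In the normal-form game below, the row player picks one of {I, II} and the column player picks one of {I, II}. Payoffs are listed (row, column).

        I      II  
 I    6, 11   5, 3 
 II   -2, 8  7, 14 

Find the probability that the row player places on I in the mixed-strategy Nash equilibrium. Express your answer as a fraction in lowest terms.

3/7

The row player's mix p on I must make the column player indifferent between I and II.
The column player's payoff from I: 11p + 8(1−p). From II: 3p + 14(1−p).
Set equal: 8p = 6(1−p) → p = 6/14 = 3/7.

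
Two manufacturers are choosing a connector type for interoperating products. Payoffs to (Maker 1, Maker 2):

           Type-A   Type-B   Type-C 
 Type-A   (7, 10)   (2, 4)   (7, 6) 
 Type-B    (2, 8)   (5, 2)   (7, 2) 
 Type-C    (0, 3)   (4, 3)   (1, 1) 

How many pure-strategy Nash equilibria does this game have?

Both Type-A: Maker 1 gets 7 (best alternative 2); Maker 2 gets 10 (best alternative 6). Neither deviates — NE.
Both Type-C is not a NE: Maker 1 would switch to Type-A (7 > 1).
No other cell survives both best-response checks, so there is 1 pure NE.

1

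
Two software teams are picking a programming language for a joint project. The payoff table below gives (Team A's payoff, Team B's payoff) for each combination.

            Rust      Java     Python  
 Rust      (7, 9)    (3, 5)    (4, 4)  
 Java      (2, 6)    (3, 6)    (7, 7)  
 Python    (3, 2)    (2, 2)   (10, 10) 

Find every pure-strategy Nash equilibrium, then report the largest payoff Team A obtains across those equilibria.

10

Both Rust is a pure NE (Team A: 7 ≥ 3; Team B: 9 ≥ 5). Team A gets 7.
Both Python is a pure NE (Team A: 10 ≥ 7; Team B: 10 ≥ 2). Team A gets 10.
Every other cell has a profitable deviation for at least one player. Highest of {7, 10} is 10.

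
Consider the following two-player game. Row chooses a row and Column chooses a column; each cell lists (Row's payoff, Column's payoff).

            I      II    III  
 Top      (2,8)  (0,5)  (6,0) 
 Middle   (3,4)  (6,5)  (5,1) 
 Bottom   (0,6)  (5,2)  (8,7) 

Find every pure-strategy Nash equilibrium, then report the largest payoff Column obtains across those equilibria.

7

(Middle, II) is a pure NE (Row: 6 ≥ 5; Column: 5 ≥ 4). Column gets 5.
(Bottom, III) is a pure NE (Row: 8 ≥ 6; Column: 7 ≥ 6). Column gets 7.
Every other cell has a profitable deviation for at least one player. Highest of {5, 7} is 7.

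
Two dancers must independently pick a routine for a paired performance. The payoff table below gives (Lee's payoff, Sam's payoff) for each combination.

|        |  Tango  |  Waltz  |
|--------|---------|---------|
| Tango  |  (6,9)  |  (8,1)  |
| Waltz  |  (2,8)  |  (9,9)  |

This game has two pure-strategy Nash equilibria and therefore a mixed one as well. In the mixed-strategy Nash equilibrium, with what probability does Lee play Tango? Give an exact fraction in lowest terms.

1/9

Lee's mix p on Tango must make Sam indifferent between Tango and Waltz.
Sam's payoff from Tango: 9p + 8(1−p). From Waltz: 1p + 9(1−p).
Set equal: 8p = 1(1−p) → p = 1/9.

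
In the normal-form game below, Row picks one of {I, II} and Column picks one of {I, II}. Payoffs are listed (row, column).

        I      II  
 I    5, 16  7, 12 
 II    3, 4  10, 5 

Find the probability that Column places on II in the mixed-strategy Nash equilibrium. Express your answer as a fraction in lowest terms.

2/5

Column's mix q on I must make Row indifferent between I and II.
Row's payoff from I: 5q + 7(1−q). From II: 3q + 10(1−q).
Set equal: 2q = 3(1−q) → q = 3/5.
Probability on II is 1 − 3/5 = 2/5.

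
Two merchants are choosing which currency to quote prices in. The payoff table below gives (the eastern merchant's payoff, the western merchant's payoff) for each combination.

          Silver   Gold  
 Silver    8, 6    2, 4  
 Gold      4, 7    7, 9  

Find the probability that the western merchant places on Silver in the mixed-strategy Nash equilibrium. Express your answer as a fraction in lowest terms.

The western merchant's mix q on Silver must make the eastern merchant indifferent between Silver and Gold.
The eastern merchant's payoff from Silver: 8q + 2(1−q). From Gold: 4q + 7(1−q).
Set equal: 4q = 5(1−q) → q = 5/9.

5/9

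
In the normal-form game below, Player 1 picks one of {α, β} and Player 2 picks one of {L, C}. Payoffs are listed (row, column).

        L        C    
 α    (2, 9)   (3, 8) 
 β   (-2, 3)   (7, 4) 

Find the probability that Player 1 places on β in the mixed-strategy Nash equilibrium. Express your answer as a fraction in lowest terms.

Player 1's mix p on α must make Player 2 indifferent between L and C.
Player 2's payoff from L: 9p + 3(1−p). From C: 8p + 4(1−p).
Set equal: 1p = 1(1−p) → p = 1/2.
Probability on β is 1 − 1/2 = 1/2.

1/2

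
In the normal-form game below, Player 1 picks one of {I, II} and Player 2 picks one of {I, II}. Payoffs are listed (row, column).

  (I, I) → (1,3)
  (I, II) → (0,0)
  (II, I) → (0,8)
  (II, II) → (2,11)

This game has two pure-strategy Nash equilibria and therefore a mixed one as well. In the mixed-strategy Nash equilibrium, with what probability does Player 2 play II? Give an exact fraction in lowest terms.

Player 2's mix q on I must make Player 1 indifferent between I and II.
Player 1's payoff from I: 1q + 0(1−q). From II: 0q + 2(1−q).
Set equal: 1q = 2(1−q) → q = 2/3.
Probability on II is 1 − 2/3 = 1/3.

1/3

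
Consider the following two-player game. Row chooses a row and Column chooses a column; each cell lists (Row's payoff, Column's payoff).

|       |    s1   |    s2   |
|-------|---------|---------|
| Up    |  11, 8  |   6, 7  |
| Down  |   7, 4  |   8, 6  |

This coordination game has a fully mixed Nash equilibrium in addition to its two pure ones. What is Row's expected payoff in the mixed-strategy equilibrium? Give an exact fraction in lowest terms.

23/3

Column mixes with probability q on s1, chosen so Row is indifferent: 11q + 6(1−q) = 7q + 8(1−q) gives q = 1/3.
Row's expected payoff (from either row, since indifferent) is 11·1/3 + 6·2/3 = 23/3.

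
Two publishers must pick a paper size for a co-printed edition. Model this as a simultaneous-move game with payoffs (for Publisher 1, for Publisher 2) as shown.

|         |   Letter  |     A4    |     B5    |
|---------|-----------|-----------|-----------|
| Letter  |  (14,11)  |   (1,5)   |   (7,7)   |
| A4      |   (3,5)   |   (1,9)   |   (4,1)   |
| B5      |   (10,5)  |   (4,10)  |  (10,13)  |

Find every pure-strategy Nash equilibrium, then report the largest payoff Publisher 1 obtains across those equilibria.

14

Both Letter is a pure NE (Publisher 1: 14 ≥ 10; Publisher 2: 11 ≥ 7). Publisher 1 gets 14.
Both B5 is a pure NE (Publisher 1: 10 ≥ 7; Publisher 2: 13 ≥ 10). Publisher 1 gets 10.
Every other cell has a profitable deviation for at least one player. Highest of {14, 10} is 14.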